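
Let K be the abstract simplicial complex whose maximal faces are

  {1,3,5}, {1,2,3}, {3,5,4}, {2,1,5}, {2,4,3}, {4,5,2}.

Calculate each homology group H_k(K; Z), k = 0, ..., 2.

H_0 = Z,  H_1 = 0,  H_2 = Z.

Fix the vertex order 1 < 2 < 3 < 4 < 5 and write every simplex with vertices in increasing order. Then dim K = 2 and the simplices of K are:

  0-simplices (5): [1], [2], [3], [4], [5]
  1-simplices (9): [1,2], [1,3], [1,5], [2,3], [2,4], [2,5], [3,4], [3,5], [4,5]
  2-simplices (6): [1,2,3], [1,2,5], [1,3,5], [2,3,4], [2,4,5], [3,4,5]

giving chain groups C_0 ≅ Z^5, C_1 ≅ Z^9, C_2 ≅ Z^6.

∂_1: C_1 → C_0 maps an edge to its endpoints' difference, ∂[p,q] = q − p.
This gives a 5×9 integer matrix of rank 4; reducing to Smith normal form yields diagonal entries (1,1,1,1).

The boundary map ∂_2: C_2 → C_1 maps a triangle to the signed sum of its edges. For instance
  ∂[1,2,3] = [2,3] − [1,3] + [1,2],
  ∂[2,4,5] = [4,5] − [2,5] + [2,4].
This gives a 9×6 integer matrix of rank 5; reducing to Smith normal form yields diagonal entries (1,1,1,1,1).

From H_k ≅ ker(∂_k) / im(∂_{k+1}) we obtain:

  H_0: rank C_0 − rank ∂_1 = 5 − 4 = 1, and the invariant factors of ∂_1 are all 1, so H_0 ≅ Z.
  H_1: rank ker ∂_1 − rank ∂_2 = (9 − 4) − 5 = 0, and the invariant factors of ∂_2 are all 1, so H_1 ≅ 0.
  H_2: rank ker ∂_2 − rank ∂_3 = (6 − 5) − 0 = 1, and there is no ∂_3, so H_2 ≅ Z.

(K is a triangulation of the 2-sphere S^2.)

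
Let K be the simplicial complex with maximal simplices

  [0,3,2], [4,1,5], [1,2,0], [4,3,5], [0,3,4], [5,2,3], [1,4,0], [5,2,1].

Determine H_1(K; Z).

Order the vertices as 0 < 1 < 2 < 3 < 4 < 5. Listing each simplex with vertices in this order, K has dimension 2 with simplices:

  0-simplices (6): [0], [1], [2], [3], [4], [5]
  1-simplices (12): [0,1], [0,2], [0,3], [0,4], [1,2], [1,4], [1,5], [2,3], [2,5], [3,4], [3,5], [4,5]
  2-simplices (8): [0,1,2], [0,1,4], [0,2,3], [0,3,4], [1,2,5], [1,4,5], [2,3,5], [3,4,5]

giving chain groups C_0 ≅ Z^6, C_1 ≅ Z^12, C_2 ≅ Z^8.

The boundary map ∂_1: C_1 → C_0 sends each edge [p,q] (with p < q) to q − p.
The 6×12 boundary matrix has rank 5 and Smith normal form diag(1,1,1,1,1).

The boundary map ∂_2: C_2 → C_1 sends each 2-simplex [p,q,r] to [q,r] − [p,r] + [p,q]. For instance
  ∂[1,2,5] = [2,5] − [1,5] + [1,2],
  ∂[3,4,5] = [4,5] − [3,5] + [3,4].
The 12×8 boundary matrix has rank 7 and Smith normal form diag(1,1,1,1,1,1,1).

From H_k ≅ ker(∂_k) / im(∂_{k+1}) we obtain:

  H_1: rank ker ∂_1 − rank ∂_2 = (12 − 5) − 7 = 0, and the invariant factors of ∂_2 are all 1, so H_1 = 0.

(K is a triangulation of the 2-sphere S^2.)

H_1 ≅ 0.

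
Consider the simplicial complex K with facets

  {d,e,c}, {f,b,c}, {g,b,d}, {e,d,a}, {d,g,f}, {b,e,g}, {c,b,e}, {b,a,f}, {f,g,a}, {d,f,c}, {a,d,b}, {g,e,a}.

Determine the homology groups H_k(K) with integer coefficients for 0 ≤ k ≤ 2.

H_0 = Z,  H_1 = Z/2Z,  H_2 = 0.

K has 7 vertices, 18 edges, 12 triangles.
rank ∂_0 = 0, rank ∂_1 = 6 ⇒ b_0 = 7 − 0 − 6 = 1; all invariant factors of ∂_1 are 1 so no torsion. So H_0 = Z.
rank ∂_1 = 6, rank ∂_2 = 12 ⇒ b_1 = 18 − 6 − 12 = 0; ∂_2 has invariant factor(s) [2] giving torsion. So H_1 = Z/2Z.
rank ∂_2 = 12, rank ∂_3 = 0 ⇒ b_2 = 12 − 12 − 0 = 0. So H_2 = 0.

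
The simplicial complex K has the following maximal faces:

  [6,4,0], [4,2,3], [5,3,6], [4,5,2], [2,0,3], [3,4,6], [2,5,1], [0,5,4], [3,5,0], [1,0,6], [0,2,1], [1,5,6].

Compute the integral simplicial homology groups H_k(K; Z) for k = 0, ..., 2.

We work with the vertex ordering 0 < 1 < 2 < 3 < 4 < 5 < 6. The simplices of K, each written with vertices in increasing order, are:

  0-simplices (7): [0], [1], [2], [3], [4], [5], [6]
  1-simplices (18): [0,1], [0,2], [0,3], [0,4], [0,5], [0,6], [1,2], [1,5], [1,6], [2,3], [2,4], [2,5], [3,4], [3,5], [3,6], [4,5], [4,6], [5,6]
  2-simplices (12): [0,1,2], [0,1,6], [0,2,3], [0,3,5], [0,4,5], [0,4,6], [1,2,5], [1,5,6], [2,3,4], [2,4,5], [3,4,6], [3,5,6]

giving chain groups C_0 ≅ Z^7, C_1 ≅ Z^18, C_2 ≅ Z^12.

The boundary map ∂_1: C_1 → C_0 sends each edge [p,q] (with p < q) to q − p. For instance
  ∂[1,5] = [5] − [1].
As a 7×18 matrix over Z this has rank 6, with invariant factors (1,1,1,1,1,1).

The boundary map ∂_2: C_2 → C_1 sends each 2-simplex [p,q,r] to [q,r] − [p,r] + [p,q]. For instance
  ∂[1,5,6] = [5,6] − [1,6] + [1,5],
  ∂[2,3,4] = [3,4] − [2,4] + [2,3].
The 18×12 boundary matrix has rank 12 and Smith normal form diag(1,1,1,1,1,1,1,1,1,1,1,2).

Computing H_k = (kernel of ∂_k) / (image of ∂_{k+1}):

  H_0: rank C_0 − rank ∂_1 = 7 − 6 = 1, and the invariant factors of ∂_1 are all 1, so H_0 = Z.
  H_1: rank ker ∂_1 − rank ∂_2 = (18 − 6) − 12 = 0, and ∂_2 has invariant factor 2 > 1, so H_1 = Z/2Z.
  H_2: rank ker ∂_2 − rank ∂_3 = (12 − 12) − 0 = 0, and there is no ∂_3, so H_2 = 0.

H_0 = Z,  H_1 = Z/2Z,  H_2 = 0.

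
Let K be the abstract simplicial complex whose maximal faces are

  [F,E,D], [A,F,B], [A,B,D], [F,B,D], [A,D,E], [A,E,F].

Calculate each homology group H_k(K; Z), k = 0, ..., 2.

H_0 ≅ Z,  H_1 = 0,  H_2 ≅ Z.

Fix the vertex order A < B < D < E < F and write every simplex with vertices in increasing order. Then dim K = 2 and the simplices of K are:

  0-simplices (5): A, B, D, E, F
  1-simplices (9): AB, AD, AE, AF, BD, BF, DE, DF, EF
  2-simplices (6): ABD, ABF, ADE, AEF, BDF, DEF

Hence C_0 ≅ Z^5, C_1 ≅ Z^9, C_2 ≅ Z^6.

∂_1: C_1 → C_0 maps an edge to its endpoints' difference, ∂[p,q] = q − p. For instance
  ∂BF = F − B.
The 5×9 boundary matrix has rank 4 and Smith normal form diag(1,1,1,1).

∂_2: C_2 → C_1 sends each 2-simplex [p,q,r] to [q,r] − [p,r] + [p,q]. For instance
  ∂ABF = BF − AF + AB,
  ∂BDF = DF − BF + BD.
As a 9×6 matrix over Z this has rank 5, with invariant factors (1,1,1,1,1).

Reading off H_k = ker ∂_k / im ∂_{k+1}:

  H_0: rank C_0 − rank ∂_1 = 5 − 4 = 1, and the invariant factors of ∂_1 are all 1, so H_0 ≅ Z.
  H_1: rank ker ∂_1 − rank ∂_2 = (9 − 4) − 5 = 0, and the invariant factors of ∂_2 are all 1, so H_1 ≅ 0.
  H_2: rank ker ∂_2 − rank ∂_3 = (6 − 5) − 0 = 1, and there is no ∂_3, so H_2 ≅ Z.

As a check, the Euler characteristic is 5 − 9 + 6 = 2, which agrees with 1 − 0 + 1 = 2.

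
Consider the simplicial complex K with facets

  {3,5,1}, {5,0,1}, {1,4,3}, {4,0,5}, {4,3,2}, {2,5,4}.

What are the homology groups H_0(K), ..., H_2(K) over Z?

H_0 = Z,  H_1 = Z,  H_2 = 0.

Fix the vertex order 0 < 1 < 2 < 3 < 4 < 5 and write every simplex with vertices in increasing order. Then dim K = 2 and the simplices of K are:

  0-simplices (6): [0], [1], [2], [3], [4], [5]
  1-simplices (12): [0,1], [0,4], [0,5], [1,3], [1,4], [1,5], [2,3], [2,4], [2,5], [3,4], [3,5], [4,5]
  2-simplices (6): [0,1,5], [0,4,5], [1,3,4], [1,3,5], [2,3,4], [2,4,5]

giving chain groups C_0 ≅ Z^6, C_1 ≅ Z^12, C_2 ≅ Z^6.

The boundary map ∂_1: C_1 → C_0 sends each edge [p,q] (with p < q) to q − p. For instance
  ∂[0,5] = [5] − [0].
The resulting 6×12 matrix has rank 5, and its Smith normal form has invariant factors (1,1,1,1,1).

Boundary ∂_2: C_2 → C_1 sends each 2-simplex [p,q,r] to [q,r] − [p,r] + [p,q]. For instance
  ∂[0,1,5] = [1,5] − [0,5] + [0,1],
  ∂[0,4,5] = [4,5] − [0,5] + [0,4].
The 12×6 boundary matrix has rank 6 and Smith normal form diag(1,1,1,1,1,1).

Computing H_k = (kernel of ∂_k) / (image of ∂_{k+1}):

  H_0: rank C_0 − rank ∂_1 = 6 − 5 = 1, and the invariant factors of ∂_1 are all 1, so H_0 ≅ Z.
  H_1: rank ker ∂_1 − rank ∂_2 = (12 − 5) − 6 = 1, and the invariant factors of ∂_2 are all 1, so H_1 ≅ Z.
  H_2: rank ker ∂_2 − rank ∂_3 = (6 − 6) − 0 = 0, and there is no ∂_3, so H_2 ≅ 0.

As a check, the Euler characteristic is 6 − 12 + 6 = 0, which agrees with 1 − 1 + 0 = 0.
(K is a triangulation of the cylinder S^1 x I.)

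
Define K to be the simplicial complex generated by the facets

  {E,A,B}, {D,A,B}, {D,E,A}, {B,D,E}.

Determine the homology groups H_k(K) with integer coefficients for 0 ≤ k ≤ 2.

Order the vertices as A < B < D < E. Listing each simplex with vertices in this order, K has dimension 2 with simplices:

  0-simplices (4): A, B, D, E
  1-simplices (6): AB, AD, AE, BD, BE, DE
  2-simplices (4): ABD, ABE, ADE, BDE

giving chain groups C_0 ≅ Z^4, C_1 ≅ Z^6, C_2 ≅ Z^4.

∂_1: C_1 → C_0 sends each edge [p,q] (with p < q) to q − p.
The 4×6 boundary matrix has rank 3 and Smith normal form diag(1,1,1).

Boundary ∂_2: C_2 → C_1 maps a triangle to the signed sum of its edges. For instance
  ∂ABE = BE − AE + AB,
  ∂ADE = DE − AE + AD.
As a 6×4 matrix over Z this has rank 3, with invariant factors (1,1,1).

Now H_k = ker ∂_k / im ∂_{k+1}, so:

  H_0: rank C_0 − rank ∂_1 = 4 − 3 = 1, and the invariant factors of ∂_1 are all 1, so H_0 ≅ Z.
  H_1: rank ker ∂_1 − rank ∂_2 = (6 − 3) − 3 = 0, and the invariant factors of ∂_2 are all 1, so H_1 ≅ 0.
  H_2: rank ker ∂_2 − rank ∂_3 = (4 − 3) − 0 = 1, and there is no ∂_3, so H_2 ≅ Z.

H_0 ≅ Z,  H_1 = 0,  H_2 ≅ Z.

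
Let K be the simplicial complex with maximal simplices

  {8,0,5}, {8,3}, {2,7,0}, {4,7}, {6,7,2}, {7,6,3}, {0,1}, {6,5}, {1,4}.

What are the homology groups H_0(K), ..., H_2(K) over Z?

H_0 = Z,  H_1 = Z^3,  H_2 = 0.

Take the total order 0 < 1 < 2 < 3 < 4 < 5 < 6 < 7 < 8 on the vertex set. Then K (dimension 2) consists of the simplices:

  0-simplices (9): [0], [1], [2], [3], [4], [5], [6], [7], [8]
  1-simplices (15): [0,1], [0,2], [0,5], [0,7], [0,8], [1,4], [2,6], [2,7], [3,6], [3,7], [3,8], [4,7], [5,6], [5,8], [6,7]
  2-simplices (4): [0,2,7], [0,5,8], [2,6,7], [3,6,7]

Hence C_0 ≅ Z^9, C_1 ≅ Z^15, C_2 ≅ Z^4.

The boundary map ∂_1: C_1 → C_0 is given by ∂[p,q] = [q] − [p].
This gives a 9×15 integer matrix of rank 8; reducing to Smith normal form yields diagonal entries (1,1,1,1,1,1,1,1).

Boundary ∂_2: C_2 → C_1 sends each 2-simplex [p,q,r] to [q,r] − [p,r] + [p,q]. For instance
  ∂[0,2,7] = [2,7] − [0,7] + [0,2],
  ∂[2,6,7] = [6,7] − [2,7] + [2,6].
The 15×4 boundary matrix has rank 4 and Smith normal form diag(1,1,1,1).

Computing H_k = (kernel of ∂_k) / (image of ∂_{k+1}):

  H_0: rank C_0 − rank ∂_1 = 9 − 8 = 1, and the invariant factors of ∂_1 are all 1, so H_0 = Z.
  H_1: rank ker ∂_1 − rank ∂_2 = (15 − 8) − 4 = 3, and the invariant factors of ∂_2 are all 1, so H_1 = Z^3.
  H_2: rank ker ∂_2 − rank ∂_3 = (4 − 4) − 0 = 0, and there is no ∂_3, so H_2 = 0.

As a check, the Euler characteristic is 9 − 15 + 4 = -2, which agrees with 1 − 3 + 0 = -2.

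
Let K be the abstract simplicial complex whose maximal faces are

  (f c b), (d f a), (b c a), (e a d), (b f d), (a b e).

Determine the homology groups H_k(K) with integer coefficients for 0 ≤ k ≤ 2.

H_0 ≅ Z,  H_1 ≅ Z,  H_2 = 0.

Take the total order a < b < c < d < e < f on the vertex set. Then K (dimension 2) consists of the simplices:

  0-simplices (6): a, b, c, d, e, f
  1-simplices (12): ab, ac, ad, ae, af, bc, bd, be, bf, cf, de, df
  2-simplices (6): abc, abe, ade, adf, bcf, bdf

giving chain groups C_0 ≅ Z^6, C_1 ≅ Z^12, C_2 ≅ Z^6.

Boundary ∂_1: C_1 → C_0 is given by ∂[p,q] = [q] − [p]. For instance
  ∂ae = e − a.
The 6×12 boundary matrix has rank 5 and Smith normal form diag(1,1,1,1,1).

∂_2: C_2 → C_1 sends each 2-simplex [p,q,r] to [q,r] − [p,r] + [p,q]. For instance
  ∂ade = de − ae + ad,
  ∂adf = df − af + ad.
The 12×6 boundary matrix has rank 6 and Smith normal form diag(1,1,1,1,1,1).

From H_k ≅ ker(∂_k) / im(∂_{k+1}) we obtain:

  H_0: rank C_0 − rank ∂_1 = 6 − 5 = 1, and the invariant factors of ∂_1 are all 1, so H_0 ≅ Z.
  H_1: rank ker ∂_1 − rank ∂_2 = (12 − 5) − 6 = 1, and the invariant factors of ∂_2 are all 1, so H_1 ≅ Z.
  H_2: rank ker ∂_2 − rank ∂_3 = (6 − 6) − 0 = 0, and there is no ∂_3, so H_2 ≅ 0.

As a check, the Euler characteristic is 6 − 12 + 6 = 0, which agrees with 1 − 1 + 0 = 0.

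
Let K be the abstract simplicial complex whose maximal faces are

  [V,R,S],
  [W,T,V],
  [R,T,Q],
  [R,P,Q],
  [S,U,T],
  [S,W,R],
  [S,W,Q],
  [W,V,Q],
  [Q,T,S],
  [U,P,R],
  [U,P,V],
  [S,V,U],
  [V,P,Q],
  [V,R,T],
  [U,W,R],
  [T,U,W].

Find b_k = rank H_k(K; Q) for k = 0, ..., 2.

b_0 = 1, b_1 = 2, b_2 = 1.

Fix the vertex order P < Q < R < S < T < U < V < W and write every simplex with vertices in increasing order. Then dim K = 2 and the simplices of K are:

  0-simplices (8): P, Q, R, S, T, U, V, W
  1-simplices (24): PQ, PR, PU, PV, QR, QS, QT, QV, QW, RS, RT, RU, RV, RW, ST, SU, SV, SW, TU, TV, TW, UV, UW, VW
  2-simplices (16): PQR, PQV, PRU, PUV, QRT, QST, QSW, QVW, RSV, RSW, RTV, RUW, STU, SUV, TUW, TVW

Hence C_0 ≅ Z^8, C_1 ≅ Z^24, C_2 ≅ Z^16.

∂_1: C_1 → C_0 maps an edge to its endpoints' difference, ∂[p,q] = q − p.
As a 8×24 matrix over Z this has rank 7, with invariant factors (1,1,1,1,1,1,1).

Boundary ∂_2: C_2 → C_1 acts by ∂[p,q,r] = [q,r] − [p,r] + [p,q]. For instance
  ∂PQR = QR − PR + PQ,
  ∂SUV = UV − SV + SU.
The resulting 24×16 matrix has rank 15, and its Smith normal form has invariant factors (1,1,1,1,1,1,1,1,1,1,1,1,1,1,1).

From H_k ≅ ker(∂_k) / im(∂_{k+1}) we obtain:

  H_0: rank C_0 − rank ∂_1 = 8 − 7 = 1, and the invariant factors of ∂_1 are all 1, so H_0 = Z.
  H_1: rank ker ∂_1 − rank ∂_2 = (24 − 7) − 15 = 2, and the invariant factors of ∂_2 are all 1, so H_1 = Z^2.
  H_2: rank ker ∂_2 − rank ∂_3 = (16 − 15) − 0 = 1, and there is no ∂_3, so H_2 = Z.

Hence the Betti numbers are b_0 = 1, b_1 = 2, b_2 = 1.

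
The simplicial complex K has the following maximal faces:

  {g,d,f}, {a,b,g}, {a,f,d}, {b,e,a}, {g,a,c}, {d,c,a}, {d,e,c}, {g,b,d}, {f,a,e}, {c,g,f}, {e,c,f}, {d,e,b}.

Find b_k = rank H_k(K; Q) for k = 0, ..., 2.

Order the vertices as a < b < c < d < e < f < g. Listing each simplex with vertices in this order, K has dimension 2 with simplices:

  0-simplices (7): a, b, c, d, e, f, g
  1-simplices (18): ab, ac, ad, ae, af, ag, bd, be, bg, cd, ce, cf, cg, de, df, dg, ef, fg
  2-simplices (12): abe, abg, acd, acg, adf, aef, bde, bdg, cde, cef, cfg, dfg

giving chain groups C_0 ≅ Z^7, C_1 ≅ Z^18, C_2 ≅ Z^12.

∂_1: C_1 → C_0 is given by ∂[p,q] = [q] − [p].
The 7×18 boundary matrix has rank 6 and Smith normal form diag(1,1,1,1,1,1).

∂_2: C_2 → C_1 maps a triangle to the signed sum of its edges. For instance
  ∂bde = de − be + bd,
  ∂bdg = dg − bg + bd.
The resulting 18×12 matrix has rank 12, and its Smith normal form has invariant factors (1,1,1,1,1,1,1,1,1,1,1,2).

From H_k ≅ ker(∂_k) / im(∂_{k+1}) we obtain:

  H_0: rank C_0 − rank ∂_1 = 7 − 6 = 1, and the invariant factors of ∂_1 are all 1, so H_0 ≅ Z.
  H_1: rank ker ∂_1 − rank ∂_2 = (18 − 6) − 12 = 0, and ∂_2 has invariant factor 2 > 1, so H_1 ≅ Z/2.
  H_2: rank ker ∂_2 − rank ∂_3 = (12 − 12) − 0 = 0, and there is no ∂_3, so H_2 ≅ 0.

(K is a triangulation of the real projective plane RP^2.)

Hence the Betti numbers are b_0 = 1, b_1 = 0, b_2 = 0.

b_0 = 1, b_1 = 0, b_2 = 0.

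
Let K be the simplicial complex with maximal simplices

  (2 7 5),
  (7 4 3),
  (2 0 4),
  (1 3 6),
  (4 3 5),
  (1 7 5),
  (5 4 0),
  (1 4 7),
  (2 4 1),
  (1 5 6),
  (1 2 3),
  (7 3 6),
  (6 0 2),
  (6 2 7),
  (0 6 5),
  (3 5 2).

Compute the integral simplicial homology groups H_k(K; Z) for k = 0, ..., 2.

H_0 ≅ Z,  H_1 ≅ Z^2,  H_2 ≅ Z.

Fix the vertex order 0 < 1 < 2 < 3 < 4 < 5 < 6 < 7 and write every simplex with vertices in increasing order. Then dim K = 2 and the simplices of K are:

  0-simplices (8): [0], [1], [2], [3], [4], [5], [6], [7]
  1-simplices (24): (24 of them)
  2-simplices (16): [0,2,4], [0,2,6], [0,4,5], [0,5,6], [1,2,3], [1,2,4], [1,3,6], [1,4,7], [1,5,6], [1,5,7], [2,3,5], [2,5,7], [2,6,7], [3,4,5], [3,4,7], [3,6,7]

so the chain groups are C_0 ≅ Z^8, C_1 ≅ Z^24, C_2 ≅ Z^16.

Boundary ∂_1: C_1 → C_0 sends each edge [p,q] (with p < q) to q − p. For instance
  ∂[0,6] = [6] − [0].
As a 8×24 matrix over Z this has rank 7, with invariant factors (1,1,1,1,1,1,1).

The boundary map ∂_2: C_2 → C_1 sends each 2-simplex [p,q,r] to [q,r] − [p,r] + [p,q]. For instance
  ∂[2,3,5] = [3,5] − [2,5] + [2,3],
  ∂[3,4,5] = [4,5] − [3,5] + [3,4].
This gives a 24×16 integer matrix of rank 15; reducing to Smith normal form yields diagonal entries (1,1,1,1,1,1,1,1,1,1,1,1,1,1,1).

From H_k ≅ ker(∂_k) / im(∂_{k+1}) we obtain:

  H_0: rank C_0 − rank ∂_1 = 8 − 7 = 1, and the invariant factors of ∂_1 are all 1, so H_0 ≅ Z.
  H_1: rank ker ∂_1 − rank ∂_2 = (24 − 7) − 15 = 2, and the invariant factors of ∂_2 are all 1, so H_1 ≅ Z^2.
  H_2: rank ker ∂_2 − rank ∂_3 = (16 − 15) − 0 = 1, and there is no ∂_3, so H_2 ≅ Z.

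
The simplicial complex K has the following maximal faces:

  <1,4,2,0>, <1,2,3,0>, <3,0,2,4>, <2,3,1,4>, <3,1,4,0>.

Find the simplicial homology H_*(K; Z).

K has 5 vertices, 10 edges, 10 triangles, 5 3-simplices.
rank ∂_0 = 0, rank ∂_1 = 4 ⇒ b_0 = 5 − 0 − 4 = 1; all invariant factors of ∂_1 are 1 so no torsion. So H_0 ≅ Z.
rank ∂_1 = 4, rank ∂_2 = 6 ⇒ b_1 = 10 − 4 − 6 = 0; all invariant factors of ∂_2 are 1 so no torsion. So H_1 ≅ 0.
rank ∂_2 = 6, rank ∂_3 = 4 ⇒ b_2 = 10 − 6 − 4 = 0; all invariant factors of ∂_3 are 1 so no torsion. So H_2 ≅ 0.
rank ∂_3 = 4, rank ∂_4 = 0 ⇒ b_3 = 5 − 4 − 0 = 1. So H_3 ≅ Z.

H_0 = Z,  H_1 = 0,  H_2 = 0,  H_3 = Z.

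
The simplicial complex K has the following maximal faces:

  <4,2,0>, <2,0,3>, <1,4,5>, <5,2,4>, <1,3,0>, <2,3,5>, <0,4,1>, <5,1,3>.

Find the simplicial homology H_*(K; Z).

H_0 = Z,  H_1 = 0,  H_2 = Z.

We work with the vertex ordering 0 < 1 < 2 < 3 < 4 < 5. The simplices of K, each written with vertices in increasing order, are:

  0-simplices (6): [0], [1], [2], [3], [4], [5]
  1-simplices (12): [0,1], [0,2], [0,3], [0,4], [1,3], [1,4], [1,5], [2,3], [2,4], [2,5], [3,5], [4,5]
  2-simplices (8): [0,1,3], [0,1,4], [0,2,3], [0,2,4], [1,3,5], [1,4,5], [2,3,5], [2,4,5]

Hence C_0 ≅ Z^6, C_1 ≅ Z^12, C_2 ≅ Z^8.

The boundary map ∂_1: C_1 → C_0 maps an edge to its endpoints' difference, ∂[p,q] = q − p. For instance
  ∂[1,4] = [4] − [1].
This gives a 6×12 integer matrix of rank 5; reducing to Smith normal form yields diagonal entries (1,1,1,1,1).

∂_2: C_2 → C_1 acts by ∂[p,q,r] = [q,r] − [p,r] + [p,q]. For instance
  ∂[1,3,5] = [3,5] − [1,5] + [1,3],
  ∂[2,3,5] = [3,5] − [2,5] + [2,3].
This gives a 12×8 integer matrix of rank 7; reducing to Smith normal form yields diagonal entries (1,1,1,1,1,1,1).

Now H_k = ker ∂_k / im ∂_{k+1}, so:

  H_0: rank C_0 − rank ∂_1 = 6 − 5 = 1, and the invariant factors of ∂_1 are all 1, so H_0 ≅ Z.
  H_1: rank ker ∂_1 − rank ∂_2 = (12 − 5) − 7 = 0, and the invariant factors of ∂_2 are all 1, so H_1 ≅ 0.
  H_2: rank ker ∂_2 − rank ∂_3 = (8 − 7) − 0 = 1, and there is no ∂_3, so H_2 ≅ Z.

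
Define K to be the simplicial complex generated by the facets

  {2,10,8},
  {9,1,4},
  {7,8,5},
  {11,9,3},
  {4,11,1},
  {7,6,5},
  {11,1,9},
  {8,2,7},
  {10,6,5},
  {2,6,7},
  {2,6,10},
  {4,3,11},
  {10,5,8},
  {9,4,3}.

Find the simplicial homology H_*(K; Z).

H_0 = Z^2,  H_1 = 0,  H_2 = Z^2.

Order the vertices as 1 < 2 < 3 < 4 < 5 < 6 < 7 < 8 < 9 < 10 < 11. Listing each simplex with vertices in this order, K has dimension 2 with simplices:

  0-simplices (11): [1], [2], [3], [4], [5], [6], [7], [8], [9], [10], [11]
  1-simplices (21): [1,4], [1,9], [1,11], [2,6], [2,7], [2,8], [2,10], [3,4], [3,9], [3,11], [4,9], [4,11], [5,6], [5,7], [5,8], [5,10], [6,7], [6,10], [7,8], [8,10], [9,11]
  2-simplices (14): [1,4,9], [1,4,11], [1,9,11], [2,6,7], [2,6,10], [2,7,8], [2,8,10], [3,4,9], [3,4,11], [3,9,11], [5,6,7], [5,6,10], [5,7,8], [5,8,10]

so the chain groups are C_0 ≅ Z^11, C_1 ≅ Z^21, C_2 ≅ Z^14.

The boundary map ∂_1: C_1 → C_0 is given by ∂[p,q] = [q] − [p].
The resulting 11×21 matrix has rank 9, and its Smith normal form has invariant factors (1,1,1,1,1,1,1,1,1).

Boundary ∂_2: C_2 → C_1 maps a triangle to the signed sum of its edges. For instance
  ∂[1,4,11] = [4,11] − [1,11] + [1,4],
  ∂[2,6,7] = [6,7] − [2,7] + [2,6].
The resulting 21×14 matrix has rank 12, and its Smith normal form has invariant factors (1,1,1,1,1,1,1,1,1,1,1,1).

Reading off H_k = ker ∂_k / im ∂_{k+1}:

  H_0: rank C_0 − rank ∂_1 = 11 − 9 = 2, and the invariant factors of ∂_1 are all 1, so H_0 = Z^2.
  H_1: rank ker ∂_1 − rank ∂_2 = (21 − 9) − 12 = 0, and the invariant factors of ∂_2 are all 1, so H_1 = 0.
  H_2: rank ker ∂_2 − rank ∂_3 = (14 − 12) − 0 = 2, and there is no ∂_3, so H_2 = Z^2.

(K is a triangulation of the disjoint union of the 2-sphere S^2 and the 2-sphere S^2.)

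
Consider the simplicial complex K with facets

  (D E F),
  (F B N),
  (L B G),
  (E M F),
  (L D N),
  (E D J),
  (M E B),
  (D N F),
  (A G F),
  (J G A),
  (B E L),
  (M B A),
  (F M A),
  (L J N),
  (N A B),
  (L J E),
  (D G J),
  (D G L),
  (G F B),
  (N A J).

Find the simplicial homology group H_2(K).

H_2 = 0.

Order the vertices as A < B < D < E < F < G < J < L < M < N. Listing each simplex with vertices in this order, K has dimension 2 with simplices:

  0-simplices (10): A, B, D, E, F, G, J, L, M, N
  1-simplices (30): AB, AF, AG, AJ, AM, AN, BE, BF, BG, BL, BM, BN, DE, DF, DG, DJ, DL, DN, EF, EJ, EL, EM, FG, FM, FN, GJ, GL, JL, JN, LN
  2-simplices (20): ABM, ABN, AFG, AFM, AGJ, AJN, BEL, BEM, BFG, BFN, BGL, DEF, DEJ, DFN, DGJ, DGL, DLN, EFM, EJL, JLN

Hence C_0 ≅ Z^10, C_1 ≅ Z^30, C_2 ≅ Z^20.

The boundary map ∂_1: C_1 → C_0 sends each edge [p,q] (with p < q) to q − p. For instance
  ∂FM = M − F.
The resulting 10×30 matrix has rank 9, and its Smith normal form has invariant factors (1,1,1,1,1,1,1,1,1).

Boundary ∂_2: C_2 → C_1 acts by ∂[p,q,r] = [q,r] − [p,r] + [p,q]. For instance
  ∂DFN = FN − DN + DF,
  ∂ABM = BM − AM + AB.
The 30×20 boundary matrix has rank 20 and Smith normal form diag(1,1,1,1,1,1,1,1,1,1,1,1,1,1,1,1,1,1,1,2).

Computing H_k = (kernel of ∂_k) / (image of ∂_{k+1}):

  H_2: rank ker ∂_2 − rank ∂_3 = (20 − 20) − 0 = 0, and there is no ∂_3, so H_2 ≅ 0.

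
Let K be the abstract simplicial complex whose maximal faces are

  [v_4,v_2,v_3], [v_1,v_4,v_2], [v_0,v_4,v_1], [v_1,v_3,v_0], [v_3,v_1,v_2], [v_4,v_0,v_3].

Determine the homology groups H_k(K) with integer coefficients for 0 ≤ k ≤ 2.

K has 5 vertices, 9 edges, 6 triangles.
rank ∂_0 = 0, rank ∂_1 = 4 ⇒ b_0 = 5 − 0 − 4 = 1; all invariant factors of ∂_1 are 1 so no torsion. So H_0 = Z.
rank ∂_1 = 4, rank ∂_2 = 5 ⇒ b_1 = 9 − 4 − 5 = 0; all invariant factors of ∂_2 are 1 so no torsion. So H_1 = 0.
rank ∂_2 = 5, rank ∂_3 = 0 ⇒ b_2 = 6 − 5 − 0 = 1. So H_2 = Z.

H_0 ≅ Z,  H_1 = 0,  H_2 ≅ Z.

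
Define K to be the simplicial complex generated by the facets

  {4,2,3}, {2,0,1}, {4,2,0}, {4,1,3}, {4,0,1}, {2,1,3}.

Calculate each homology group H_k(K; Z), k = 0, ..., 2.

H_0 ≅ Z,  H_1 = 0,  H_2 ≅ Z.

Order the vertices as 0 < 1 < 2 < 3 < 4. Listing each simplex with vertices in this order, K has dimension 2 with simplices:

  0-simplices (5): [0], [1], [2], [3], [4]
  1-simplices (9): [0,1], [0,2], [0,4], [1,2], [1,3], [1,4], [2,3], [2,4], [3,4]
  2-simplices (6): [0,1,2], [0,1,4], [0,2,4], [1,2,3], [1,3,4], [2,3,4]

so the chain groups are C_0 ≅ Z^5, C_1 ≅ Z^9, C_2 ≅ Z^6.

Boundary ∂_1: C_1 → C_0 maps an edge to its endpoints' difference, ∂[p,q] = q − p. For instance
  ∂[2,4] = [4] − [2].
This gives a 5×9 integer matrix of rank 4; reducing to Smith normal form yields diagonal entries (1,1,1,1).

Boundary ∂_2: C_2 → C_1 sends each 2-simplex [p,q,r] to [q,r] − [p,r] + [p,q]. For instance
  ∂[2,3,4] = [3,4] − [2,4] + [2,3],
  ∂[1,2,3] = [2,3] − [1,3] + [1,2].
The 9×6 boundary matrix has rank 5 and Smith normal form diag(1,1,1,1,1).

From H_k ≅ ker(∂_k) / im(∂_{k+1}) we obtain:

  H_0: rank C_0 − rank ∂_1 = 5 − 4 = 1, and the invariant factors of ∂_1 are all 1, so H_0 = Z.
  H_1: rank ker ∂_1 − rank ∂_2 = (9 − 4) − 5 = 0, and the invariant factors of ∂_2 are all 1, so H_1 = 0.
  H_2: rank ker ∂_2 − rank ∂_3 = (6 − 5) − 0 = 1, and there is no ∂_3, so H_2 = Z.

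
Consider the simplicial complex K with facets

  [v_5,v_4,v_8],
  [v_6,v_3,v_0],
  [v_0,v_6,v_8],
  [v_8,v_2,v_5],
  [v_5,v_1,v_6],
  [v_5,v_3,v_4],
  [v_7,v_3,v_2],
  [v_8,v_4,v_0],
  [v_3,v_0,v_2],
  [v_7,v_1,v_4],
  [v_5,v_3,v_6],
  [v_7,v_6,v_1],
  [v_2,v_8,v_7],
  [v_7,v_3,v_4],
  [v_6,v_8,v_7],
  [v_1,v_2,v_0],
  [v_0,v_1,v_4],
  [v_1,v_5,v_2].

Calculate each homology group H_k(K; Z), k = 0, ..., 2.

Take the total order v_0 < v_1 < v_2 < v_3 < v_4 < v_5 < v_6 < v_7 < v_8 on the vertex set. Then K (dimension 2) consists of the simplices:

  0-simplices (9): [v_0], [v_1], [v_2], [v_3], [v_4], [v_5], [v_6], [v_7], [v_8]
  1-simplices (27): (27 of them)
  2-simplices (18): (18 of them)

so the chain groups are C_0 ≅ Z^9, C_1 ≅ Z^27, C_2 ≅ Z^18.

The boundary map ∂_1: C_1 → C_0 sends each edge [p,q] (with p < q) to q − p. For instance
  ∂[v_0,v_8] = [v_8] − [v_0].
As a 9×27 matrix over Z this has rank 8, with invariant factors (1,1,1,1,1,1,1,1).

The boundary map ∂_2: C_2 → C_1 acts by ∂[p,q,r] = [q,r] − [p,r] + [p,q]. For instance
  ∂[v_4,v_5,v_8] = [v_5,v_8] − [v_4,v_8] + [v_4,v_5],
  ∂[v_2,v_7,v_8] = [v_7,v_8] − [v_2,v_8] + [v_2,v_7].
As a 27×18 matrix over Z this has rank 17, with invariant factors (1,1,1,1,1,1,1,1,1,1,1,1,1,1,1,1,1).

From H_k ≅ ker(∂_k) / im(∂_{k+1}) we obtain:

  H_0: rank C_0 − rank ∂_1 = 9 − 8 = 1, and the invariant factors of ∂_1 are all 1, so H_0 ≅ Z.
  H_1: rank ker ∂_1 − rank ∂_2 = (27 − 8) − 17 = 2, and the invariant factors of ∂_2 are all 1, so H_1 ≅ Z^2.
  H_2: rank ker ∂_2 − rank ∂_3 = (18 − 17) − 0 = 1, and there is no ∂_3, so H_2 ≅ Z.

H_0 ≅ Z,  H_1 ≅ Z^2,  H_2 ≅ Z.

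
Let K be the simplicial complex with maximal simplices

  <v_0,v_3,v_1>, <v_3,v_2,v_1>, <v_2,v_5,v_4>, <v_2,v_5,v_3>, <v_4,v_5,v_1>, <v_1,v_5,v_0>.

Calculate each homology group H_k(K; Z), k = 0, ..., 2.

Order the vertices as v_0 < v_1 < v_2 < v_3 < v_4 < v_5. Listing each simplex with vertices in this order, K has dimension 2 with simplices:

  0-simplices (6): [v_0], [v_1], [v_2], [v_3], [v_4], [v_5]
  1-simplices (12): [v_0,v_1], [v_0,v_3], [v_0,v_5], [v_1,v_2], [v_1,v_3], [v_1,v_4], [v_1,v_5], [v_2,v_3], [v_2,v_4], [v_2,v_5], [v_3,v_5], [v_4,v_5]
  2-simplices (6): [v_0,v_1,v_3], [v_0,v_1,v_5], [v_1,v_2,v_3], [v_1,v_4,v_5], [v_2,v_3,v_5], [v_2,v_4,v_5]

Hence C_0 ≅ Z^6, C_1 ≅ Z^12, C_2 ≅ Z^6.

∂_1: C_1 → C_0 is given by ∂[p,q] = [q] − [p]. For instance
  ∂[v_3,v_5] = [v_5] − [v_3].
The 6×12 boundary matrix has rank 5 and Smith normal form diag(1,1,1,1,1).

∂_2: C_2 → C_1 maps a triangle to the signed sum of its edges. For instance
  ∂[v_0,v_1,v_3] = [v_1,v_3] − [v_0,v_3] + [v_0,v_1],
  ∂[v_0,v_1,v_5] = [v_1,v_5] − [v_0,v_5] + [v_0,v_1].
As a 12×6 matrix over Z this has rank 6, with invariant factors (1,1,1,1,1,1).

Now H_k = ker ∂_k / im ∂_{k+1}, so:

  H_0: rank C_0 − rank ∂_1 = 6 − 5 = 1, and the invariant factors of ∂_1 are all 1, so H_0 = Z.
  H_1: rank ker ∂_1 − rank ∂_2 = (12 − 5) − 6 = 1, and the invariant factors of ∂_2 are all 1, so H_1 = Z.
  H_2: rank ker ∂_2 − rank ∂_3 = (6 − 6) − 0 = 0, and there is no ∂_3, so H_2 = 0.

H_0 = Z,  H_1 = Z,  H_2 = 0.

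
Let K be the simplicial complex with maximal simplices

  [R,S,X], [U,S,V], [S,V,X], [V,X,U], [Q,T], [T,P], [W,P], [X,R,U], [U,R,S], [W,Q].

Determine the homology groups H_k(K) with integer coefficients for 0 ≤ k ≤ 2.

We work with the vertex ordering P < Q < R < S < T < U < V < W < X. The simplices of K, each written with vertices in increasing order, are:

  0-simplices (9): P, Q, R, S, T, U, V, W, X
  1-simplices (13): PT, PW, QT, QW, RS, RU, RX, SU, SV, SX, UV, UX, VX
  2-simplices (6): RSU, RSX, RUX, SUV, SVX, UVX

Hence C_0 ≅ Z^9, C_1 ≅ Z^13, C_2 ≅ Z^6.

Boundary ∂_1: C_1 → C_0 maps an edge to its endpoints' difference, ∂[p,q] = q − p. For instance
  ∂VX = X − V.
As a 9×13 matrix over Z this has rank 7, with invariant factors (1,1,1,1,1,1,1).

Boundary ∂_2: C_2 → C_1 maps a triangle to the signed sum of its edges. For instance
  ∂RSX = SX − RX + RS,
  ∂SVX = VX − SX + SV.
The 13×6 boundary matrix has rank 5 and Smith normal form diag(1,1,1,1,1).

Now H_k = ker ∂_k / im ∂_{k+1}, so:

  H_0: rank C_0 − rank ∂_1 = 9 − 7 = 2, and the invariant factors of ∂_1 are all 1, so H_0 ≅ Z^2.
  H_1: rank ker ∂_1 − rank ∂_2 = (13 − 7) − 5 = 1, and the invariant factors of ∂_2 are all 1, so H_1 ≅ Z.
  H_2: rank ker ∂_2 − rank ∂_3 = (6 − 5) − 0 = 1, and there is no ∂_3, so H_2 ≅ Z.

H_0 ≅ Z^2,  H_1 ≅ Z,  H_2 ≅ Z.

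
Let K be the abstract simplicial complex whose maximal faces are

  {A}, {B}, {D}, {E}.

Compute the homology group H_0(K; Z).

We work with the vertex ordering A < B < D < E. The simplices of K, each written with vertices in increasing order, are:

  0-simplices (4): A, B, D, E

so the chain groups are C_0 ≅ Z^4.

From H_k ≅ ker(∂_k) / im(∂_{k+1}) we obtain:

  H_0: rank C_0 − rank ∂_1 = 4 − 0 = 4, and there is no ∂_1, so H_0 ≅ Z^4.

H_0 = Z^4.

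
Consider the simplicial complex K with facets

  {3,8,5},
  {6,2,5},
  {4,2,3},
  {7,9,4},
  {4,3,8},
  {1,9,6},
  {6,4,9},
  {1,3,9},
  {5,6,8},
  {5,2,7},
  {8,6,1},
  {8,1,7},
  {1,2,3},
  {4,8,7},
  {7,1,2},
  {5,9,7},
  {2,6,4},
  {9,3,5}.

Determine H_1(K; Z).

Order the vertices as 1 < 2 < 3 < 4 < 5 < 6 < 7 < 8 < 9. Listing each simplex with vertices in this order, K has dimension 2 with simplices:

  0-simplices (9): [1], [2], [3], [4], [5], [6], [7], [8], [9]
  1-simplices (27): (27 of them)
  2-simplices (18): [1,2,3], [1,2,7], [1,3,9], [1,6,8], [1,6,9], [1,7,8], [2,3,4], [2,4,6], [2,5,6], [2,5,7], [3,4,8], [3,5,8], [3,5,9], [4,6,9], [4,7,8], [4,7,9], [5,6,8], [5,7,9]

Hence C_0 ≅ Z^9, C_1 ≅ Z^27, C_2 ≅ Z^18.

Boundary ∂_1: C_1 → C_0 is given by ∂[p,q] = [q] − [p]. For instance
  ∂[3,9] = [9] − [3].
This gives a 9×27 integer matrix of rank 8; reducing to Smith normal form yields diagonal entries (1,1,1,1,1,1,1,1).

Boundary ∂_2: C_2 → C_1 maps a triangle to the signed sum of its edges. For instance
  ∂[1,6,9] = [6,9] − [1,9] + [1,6],
  ∂[3,4,8] = [4,8] − [3,8] + [3,4].
This gives a 27×18 integer matrix of rank 17; reducing to Smith normal form yields diagonal entries (1,1,1,1,1,1,1,1,1,1,1,1,1,1,1,1,1).

From H_k ≅ ker(∂_k) / im(∂_{k+1}) we obtain:

  H_1: rank ker ∂_1 − rank ∂_2 = (27 − 8) − 17 = 2, and the invariant factors of ∂_2 are all 1, so H_1 = Z^2.

H_1 ≅ Z^2.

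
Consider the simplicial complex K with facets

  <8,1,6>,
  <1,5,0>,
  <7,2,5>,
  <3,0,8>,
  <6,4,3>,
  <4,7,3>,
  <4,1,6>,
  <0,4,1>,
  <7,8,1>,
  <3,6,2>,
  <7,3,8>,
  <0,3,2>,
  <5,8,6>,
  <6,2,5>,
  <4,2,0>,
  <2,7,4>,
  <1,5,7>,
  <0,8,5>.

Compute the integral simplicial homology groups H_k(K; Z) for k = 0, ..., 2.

Fix the vertex order 0 < 1 < 2 < 3 < 4 < 5 < 6 < 7 < 8 and write every simplex with vertices in increasing order. Then dim K = 2 and the simplices of K are:

  0-simplices (9): [0], [1], [2], [3], [4], [5], [6], [7], [8]
  1-simplices (27): (27 of them)
  2-simplices (18): [0,1,4], [0,1,5], [0,2,3], [0,2,4], [0,3,8], [0,5,8], [1,4,6], [1,5,7], [1,6,8], [1,7,8], [2,3,6], [2,4,7], [2,5,6], [2,5,7], [3,4,6], [3,4,7], [3,7,8], [5,6,8]

so the chain groups are C_0 ≅ Z^9, C_1 ≅ Z^27, C_2 ≅ Z^18.

The boundary map ∂_1: C_1 → C_0 maps an edge to its endpoints' difference, ∂[p,q] = q − p.
As a 9×27 matrix over Z this has rank 8, with invariant factors (1,1,1,1,1,1,1,1).

The boundary map ∂_2: C_2 → C_1 sends each 2-simplex [p,q,r] to [q,r] − [p,r] + [p,q]. For instance
  ∂[3,4,6] = [4,6] − [3,6] + [3,4],
  ∂[2,5,6] = [5,6] − [2,6] + [2,5].
As a 27×18 matrix over Z this has rank 18, with invariant factors (1,1,1,1,1,1,1,1,1,1,1,1,1,1,1,1,1,2).

Now H_k = ker ∂_k / im ∂_{k+1}, so:

  H_0: rank C_0 − rank ∂_1 = 9 − 8 = 1, and the invariant factors of ∂_1 are all 1, so H_0 = Z.
  H_1: rank ker ∂_1 − rank ∂_2 = (27 − 8) − 18 = 1, and ∂_2 has invariant factor 2 > 1, so H_1 = Z ⊕ Z/2.
  H_2: rank ker ∂_2 − rank ∂_3 = (18 − 18) − 0 = 0, and there is no ∂_3, so H_2 = 0.

As a check, the Euler characteristic is 9 − 27 + 18 = 0, which agrees with 1 − 1 + 0 = 0.

H_0 ≅ Z,  H_1 ≅ Z ⊕ Z/2,  H_2 = 0.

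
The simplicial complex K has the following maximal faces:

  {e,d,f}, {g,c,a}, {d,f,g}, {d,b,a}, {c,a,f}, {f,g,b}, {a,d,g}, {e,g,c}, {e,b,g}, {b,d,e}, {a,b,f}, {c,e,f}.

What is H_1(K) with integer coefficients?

We work with the vertex ordering a < b < c < d < e < f < g. The simplices of K, each written with vertices in increasing order, are:

  0-simplices (7): a, b, c, d, e, f, g
  1-simplices (18): ab, ac, ad, af, ag, bd, be, bf, bg, ce, cf, cg, de, df, dg, ef, eg, fg
  2-simplices (12): abd, abf, acf, acg, adg, bde, beg, bfg, cef, ceg, def, dfg

Hence C_0 ≅ Z^7, C_1 ≅ Z^18, C_2 ≅ Z^12.

∂_1: C_1 → C_0 maps an edge to its endpoints' difference, ∂[p,q] = q − p. For instance
  ∂cf = f − c.
The resulting 7×18 matrix has rank 6, and its Smith normal form has invariant factors (1,1,1,1,1,1).

Boundary ∂_2: C_2 → C_1 sends each 2-simplex [p,q,r] to [q,r] − [p,r] + [p,q]. For instance
  ∂bde = de − be + bd,
  ∂def = ef − df + de.
The resulting 18×12 matrix has rank 12, and its Smith normal form has invariant factors (1,1,1,1,1,1,1,1,1,1,1,2).

From H_k ≅ ker(∂_k) / im(∂_{k+1}) we obtain:

  H_1: rank ker ∂_1 − rank ∂_2 = (18 − 6) − 12 = 0, and ∂_2 has invariant factor 2 > 1, so H_1 ≅ Z/2Z.

H_1 ≅ Z/2Z.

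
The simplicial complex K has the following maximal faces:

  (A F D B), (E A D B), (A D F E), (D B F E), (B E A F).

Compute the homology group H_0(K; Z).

We work with the vertex ordering A < B < D < E < F. The simplices of K, each written with vertices in increasing order, are:

  0-simplices (5): A, B, D, E, F
  1-simplices (10): AB, AD, AE, AF, BD, BE, BF, DE, DF, EF
  2-simplices (10): ABD, ABE, ABF, ADE, ADF, AEF, BDE, BDF, BEF, DEF
  3-simplices (5): ABDE, ABDF, ABEF, ADEF, BDEF

so the chain groups are C_0 ≅ Z^5, C_1 ≅ Z^10, C_2 ≅ Z^10, C_3 ≅ Z^5.

∂_1: C_1 → C_0 is given by ∂[p,q] = [q] − [p].
This gives a 5×10 integer matrix of rank 4; reducing to Smith normal form yields diagonal entries (1,1,1,1).

The boundary map ∂_2: C_2 → C_1 acts by ∂[p,q,r] = [q,r] − [p,r] + [p,q]. For instance
  ∂BEF = EF − BF + BE,
  ∂BDF = DF − BF + BD.
This gives a 10×10 integer matrix of rank 6; reducing to Smith normal form yields diagonal entries (1,1,1,1,1,1).

Boundary ∂_3: C_3 → C_2 sends each 3-simplex σ to the alternating sum Σ_i (−1)^i (σ with its i-th vertex removed). For instance
  ∂BDEF = DEF − BEF + BDF − BDE,
  ∂ABDF = BDF − ADF + ABF − ABD.
As a 10×5 matrix over Z this has rank 4, with invariant factors (1,1,1,1).

Computing H_k = (kernel of ∂_k) / (image of ∂_{k+1}):

  H_0: rank C_0 − rank ∂_1 = 5 − 4 = 1, and the invariant factors of ∂_1 are all 1, so H_0 = Z.

H_0 = Z.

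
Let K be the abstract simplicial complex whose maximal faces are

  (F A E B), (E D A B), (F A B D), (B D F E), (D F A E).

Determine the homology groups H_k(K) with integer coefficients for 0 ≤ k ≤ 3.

H_0 ≅ Z,  H_1 = 0,  H_2 = 0,  H_3 ≅ Z.

K has 5 vertices, 10 edges, 10 triangles, 5 3-simplices.
rank ∂_0 = 0, rank ∂_1 = 4 ⇒ b_0 = 5 − 0 − 4 = 1; all invariant factors of ∂_1 are 1 so no torsion. So H_0 = Z.
rank ∂_1 = 4, rank ∂_2 = 6 ⇒ b_1 = 10 − 4 − 6 = 0; all invariant factors of ∂_2 are 1 so no torsion. So H_1 = 0.
rank ∂_2 = 6, rank ∂_3 = 4 ⇒ b_2 = 10 − 6 − 4 = 0; all invariant factors of ∂_3 are 1 so no torsion. So H_2 = 0.
rank ∂_3 = 4, rank ∂_4 = 0 ⇒ b_3 = 5 − 4 − 0 = 1. So H_3 = Z.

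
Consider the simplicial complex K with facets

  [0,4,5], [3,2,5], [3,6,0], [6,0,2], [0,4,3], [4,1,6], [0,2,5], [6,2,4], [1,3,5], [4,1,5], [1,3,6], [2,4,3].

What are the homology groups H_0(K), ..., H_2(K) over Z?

H_0 = Z,  H_1 = Z/2,  H_2 = 0.

K has 7 vertices, 18 edges, 12 triangles.
rank ∂_0 = 0, rank ∂_1 = 6 ⇒ b_0 = 7 − 0 − 6 = 1; all invariant factors of ∂_1 are 1 so no torsion. So H_0 ≅ Z.
rank ∂_1 = 6, rank ∂_2 = 12 ⇒ b_1 = 18 − 6 − 12 = 0; ∂_2 has invariant factor(s) [2] giving torsion. So H_1 ≅ Z/2.
rank ∂_2 = 12, rank ∂_3 = 0 ⇒ b_2 = 12 − 12 − 0 = 0. So H_2 ≅ 0.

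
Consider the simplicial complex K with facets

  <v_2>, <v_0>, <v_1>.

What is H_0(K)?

H_0 = Z^3.

K has 3 vertices.
rank ∂_0 = 0, rank ∂_1 = 0 ⇒ b_0 = 3 − 0 − 0 = 3. So H_0 = Z^3.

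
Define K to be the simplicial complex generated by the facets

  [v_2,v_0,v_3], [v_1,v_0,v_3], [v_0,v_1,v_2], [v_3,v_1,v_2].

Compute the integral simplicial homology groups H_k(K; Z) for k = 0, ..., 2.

H_0 ≅ Z,  H_1 = 0,  H_2 ≅ Z.

Fix the vertex order v_0 < v_1 < v_2 < v_3 and write every simplex with vertices in increasing order. Then dim K = 2 and the simplices of K are:

  0-simplices (4): [v_0], [v_1], [v_2], [v_3]
  1-simplices (6): [v_0,v_1], [v_0,v_2], [v_0,v_3], [v_1,v_2], [v_1,v_3], [v_2,v_3]
  2-simplices (4): [v_0,v_1,v_2], [v_0,v_1,v_3], [v_0,v_2,v_3], [v_1,v_2,v_3]

so the chain groups are C_0 ≅ Z^4, C_1 ≅ Z^6, C_2 ≅ Z^4.

∂_1: C_1 → C_0 sends each edge [p,q] (with p < q) to q − p.
This gives a 4×6 integer matrix of rank 3; reducing to Smith normal form yields diagonal entries (1,1,1).

∂_2: C_2 → C_1 acts by ∂[p,q,r] = [q,r] − [p,r] + [p,q]. For instance
  ∂[v_0,v_1,v_2] = [v_1,v_2] − [v_0,v_2] + [v_0,v_1],
  ∂[v_0,v_1,v_3] = [v_1,v_3] − [v_0,v_3] + [v_0,v_1].
The 6×4 boundary matrix has rank 3 and Smith normal form diag(1,1,1).

Computing H_k = (kernel of ∂_k) / (image of ∂_{k+1}):

  H_0: rank C_0 − rank ∂_1 = 4 − 3 = 1, and the invariant factors of ∂_1 are all 1, so H_0 = Z.
  H_1: rank ker ∂_1 − rank ∂_2 = (6 − 3) − 3 = 0, and the invariant factors of ∂_2 are all 1, so H_1 = 0.
  H_2: rank ker ∂_2 − rank ∂_3 = (4 − 3) − 0 = 1, and there is no ∂_3, so H_2 = Z.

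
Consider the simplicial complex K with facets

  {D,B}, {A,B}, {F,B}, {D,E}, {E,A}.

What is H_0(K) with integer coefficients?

Order the vertices as A < B < D < E < F. Listing each simplex with vertices in this order, K has dimension 1 with simplices:

  0-simplices (5): A, B, D, E, F
  1-simplices (5): AB, AE, BD, BF, DE

so the chain groups are C_0 ≅ Z^5, C_1 ≅ Z^5.

Boundary ∂_1: C_1 → C_0 maps an edge to its endpoints' difference, ∂[p,q] = q − p.
As a 5×5 matrix over Z this has rank 4, with invariant factors (1,1,1,1).

Reading off H_k = ker ∂_k / im ∂_{k+1}:

  H_0: rank C_0 − rank ∂_1 = 5 − 4 = 1, and the invariant factors of ∂_1 are all 1, so H_0 = Z.

H_0 = Z.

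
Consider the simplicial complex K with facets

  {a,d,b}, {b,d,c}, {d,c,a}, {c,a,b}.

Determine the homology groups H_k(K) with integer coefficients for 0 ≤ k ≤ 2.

Take the total order a < b < c < d on the vertex set. Then K (dimension 2) consists of the simplices:

  0-simplices (4): a, b, c, d
  1-simplices (6): ab, ac, ad, bc, bd, cd
  2-simplices (4): abc, abd, acd, bcd

Hence C_0 ≅ Z^4, C_1 ≅ Z^6, C_2 ≅ Z^4.

∂_1: C_1 → C_0 maps an edge to its endpoints' difference, ∂[p,q] = q − p. For instance
  ∂bd = d − b.
As a 4×6 matrix over Z this has rank 3, with invariant factors (1,1,1).

The boundary map ∂_2: C_2 → C_1 acts by ∂[p,q,r] = [q,r] − [p,r] + [p,q]. For instance
  ∂acd = cd − ad + ac,
  ∂abc = bc − ac + ab.
As a 6×4 matrix over Z this has rank 3, with invariant factors (1,1,1).

Reading off H_k = ker ∂_k / im ∂_{k+1}:

  H_0: rank C_0 − rank ∂_1 = 4 − 3 = 1, and the invariant factors of ∂_1 are all 1, so H_0 ≅ Z.
  H_1: rank ker ∂_1 − rank ∂_2 = (6 − 3) − 3 = 0, and the invariant factors of ∂_2 are all 1, so H_1 ≅ 0.
  H_2: rank ker ∂_2 − rank ∂_3 = (4 − 3) − 0 = 1, and there is no ∂_3, so H_2 ≅ Z.

H_0 = Z,  H_1 = 0,  H_2 = Z.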